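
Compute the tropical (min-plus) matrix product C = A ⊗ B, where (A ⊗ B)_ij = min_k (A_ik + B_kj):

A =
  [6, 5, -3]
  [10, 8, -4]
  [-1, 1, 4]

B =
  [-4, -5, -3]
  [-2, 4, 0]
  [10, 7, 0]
A ⊗ B =
  [2, 1, -3]
  [6, 3, -4]
  [-5, -6, -4]

Apply the min-plus product entry-by-entry:
  C[0][0] = min over k of (A[0][0] + B[0][0] = 6 + -4 = 2, A[0][1] + B[1][0] = 5 + -2 = 3, A[0][2] + B[2][0] = -3 + 10 = 7) = 2 (attained at k = 0)
  C[0][1] = min over k of (A[0][0] + B[0][1] = 6 + -5 = 1, A[0][1] + B[1][1] = 5 + 4 = 9, A[0][2] + B[2][1] = -3 + 7 = 4) = 1 (attained at k = 0)
  C[0][2] = min over k of (A[0][0] + B[0][2] = 6 + -3 = 3, A[0][1] + B[1][2] = 5 + 0 = 5, A[0][2] + B[2][2] = -3 + 0 = -3) = -3 (attained at k = 2)
  C[1][0] = min over k of (A[1][0] + B[0][0] = 10 + -4 = 6, A[1][1] + B[1][0] = 8 + -2 = 6, A[1][2] + B[2][0] = -4 + 10 = 6) = 6 (attained at k = 0)
  C[1][1] = min over k of (A[1][0] + B[0][1] = 10 + -5 = 5, A[1][1] + B[1][1] = 8 + 4 = 12, A[1][2] + B[2][1] = -4 + 7 = 3) = 3 (attained at k = 2)
  C[1][2] = min over k of (A[1][0] + B[0][2] = 10 + -3 = 7, A[1][1] + B[1][2] = 8 + 0 = 8, A[1][2] + B[2][2] = -4 + 0 = -4) = -4 (attained at k = 2)
  C[2][0] = min over k of (A[2][0] + B[0][0] = -1 + -4 = -5, A[2][1] + B[1][0] = 1 + -2 = -1, A[2][2] + B[2][0] = 4 + 10 = 14) = -5 (attained at k = 0)
  C[2][1] = min over k of (A[2][0] + B[0][1] = -1 + -5 = -6, A[2][1] + B[1][1] = 1 + 4 = 5, A[2][2] + B[2][1] = 4 + 7 = 11) = -6 (attained at k = 0)
  C[2][2] = min over k of (A[2][0] + B[0][2] = -1 + -3 = -4, A[2][1] + B[1][2] = 1 + 0 = 1, A[2][2] + B[2][2] = 4 + 0 = 4) = -4 (attained at k = 0)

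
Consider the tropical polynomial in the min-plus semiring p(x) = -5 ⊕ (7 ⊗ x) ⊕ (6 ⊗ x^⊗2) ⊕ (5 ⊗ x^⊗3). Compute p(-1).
p(-1) = -5

A tropical monomial a ⊗ x^⊗i evaluates to a + i · x. Evaluating each term at x = -1:
  Term 0 contributes -5 + 0 · -1 = -5
  Term 1 contributes 7 + 1 · -1 = 6
  Term 2 contributes 6 + 2 · -1 = 4
  Term 3 contributes 5 + 3 · -1 = 2
p(-1) = ⊕ of these = min[-5, 6, 4, 2] = -5.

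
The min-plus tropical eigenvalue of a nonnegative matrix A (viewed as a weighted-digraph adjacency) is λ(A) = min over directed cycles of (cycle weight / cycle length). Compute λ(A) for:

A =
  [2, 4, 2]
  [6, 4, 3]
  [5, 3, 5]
λ(A) = 2

Enumerate directed cycles and compute their means (weight / length). Sample:
  cycle 0 → 0: weight = 2, length = 1, mean = 2/1 ≈ 2.000
  cycle 1 → 1: weight = 4, length = 1, mean = 4/1 ≈ 4.000
  cycle 2 → 2: weight = 5, length = 1, mean = 5/1 ≈ 5.000
  cycle 0 → 1 → 0: weight = 10, length = 2, mean = 10/2 ≈ 5.000
  cycle 0 → 2 → 0: weight = 7, length = 2, mean = 7/2 ≈ 3.500
  cycle 1 → 0 → 1: weight = 10, length = 2, mean = 10/2 ≈ 5.000
Minimum mean = 2.000, attained e.g. along the cycle 0 → 0 with weight 2 and length 1. So λ(A) = 2/1 = 2.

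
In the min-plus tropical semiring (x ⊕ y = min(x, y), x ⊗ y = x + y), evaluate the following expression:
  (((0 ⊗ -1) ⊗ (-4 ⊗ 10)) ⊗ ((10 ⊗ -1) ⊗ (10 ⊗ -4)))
(((0 ⊗ -1) ⊗ (-4 ⊗ 10)) ⊗ ((10 ⊗ -1) ⊗ (10 ⊗ -4))) = 20

Expand innermost to outermost. Recall ⊕ takes the minimum of its arguments and ⊗ takes their sum. Working out the expression (((0 ⊗ -1) ⊗ (-4 ⊗ 10)) ⊗ ((10 ⊗ -1) ⊗ (10 ⊗ -4))) gives 20.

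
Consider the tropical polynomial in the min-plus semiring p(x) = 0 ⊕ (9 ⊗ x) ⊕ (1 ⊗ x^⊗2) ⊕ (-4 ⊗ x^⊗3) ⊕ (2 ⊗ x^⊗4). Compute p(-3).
p(-3) = -13

A tropical monomial a ⊗ x^⊗i evaluates to a + i · x. Evaluating each term at x = -3:
  Term 0 contributes 0 + 0 · -3 = 0
  Term 1 contributes 9 + 1 · -3 = 6
  Term 2 contributes 1 + 2 · -3 = -5
  Term 3 contributes -4 + 3 · -3 = -13
  Term 4 contributes 2 + 4 · -3 = -10
p(-3) = ⊕ of these = min[0, 6, -5, -13, -10] = -13.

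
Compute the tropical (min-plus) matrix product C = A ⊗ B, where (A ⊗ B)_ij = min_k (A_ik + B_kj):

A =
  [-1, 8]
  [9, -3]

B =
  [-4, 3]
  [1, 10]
A ⊗ B =
  [-5, 2]
  [-2, 7]

Apply the min-plus product entry-by-entry:
  C[0][0] = min over k of (A[0][0] + B[0][0] = -1 + -4 = -5, A[0][1] + B[1][0] = 8 + 1 = 9) = -5 (attained at k = 0)
  C[0][1] = min over k of (A[0][0] + B[0][1] = -1 + 3 = 2, A[0][1] + B[1][1] = 8 + 10 = 18) = 2 (attained at k = 0)
  C[1][0] = min over k of (A[1][0] + B[0][0] = 9 + -4 = 5, A[1][1] + B[1][0] = -3 + 1 = -2) = -2 (attained at k = 1)
  C[1][1] = min over k of (A[1][0] + B[0][1] = 9 + 3 = 12, A[1][1] + B[1][1] = -3 + 10 = 7) = 7 (attained at k = 1)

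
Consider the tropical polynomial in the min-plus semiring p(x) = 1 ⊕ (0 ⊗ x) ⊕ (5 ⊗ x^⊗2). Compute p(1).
p(1) = 1

A tropical monomial a ⊗ x^⊗i evaluates to a + i · x. Evaluating each term at x = 1:
  Term 0 contributes 1 + 0 · 1 = 1
  Term 1 contributes 0 + 1 · 1 = 1
  Term 2 contributes 5 + 2 · 1 = 7
p(1) = ⊕ of these = min[1, 1, 7] = 1.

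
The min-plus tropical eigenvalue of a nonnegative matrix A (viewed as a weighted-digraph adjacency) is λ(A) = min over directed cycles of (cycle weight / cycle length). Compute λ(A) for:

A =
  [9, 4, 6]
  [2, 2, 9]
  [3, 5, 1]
λ(A) = 1

Enumerate directed cycles and compute their means (weight / length). Sample:
  cycle 0 → 0: weight = 9, length = 1, mean = 9/1 ≈ 9.000
  cycle 1 → 1: weight = 2, length = 1, mean = 2/1 ≈ 2.000
  cycle 2 → 2: weight = 1, length = 1, mean = 1/1 ≈ 1.000
  cycle 0 → 1 → 0: weight = 6, length = 2, mean = 6/2 ≈ 3.000
  cycle 0 → 2 → 0: weight = 9, length = 2, mean = 9/2 ≈ 4.500
  cycle 1 → 0 → 1: weight = 6, length = 2, mean = 6/2 ≈ 3.000
Minimum mean = 1.000, attained e.g. along the cycle 2 → 2 with weight 1 and length 1. So λ(A) = 1/1 = 1.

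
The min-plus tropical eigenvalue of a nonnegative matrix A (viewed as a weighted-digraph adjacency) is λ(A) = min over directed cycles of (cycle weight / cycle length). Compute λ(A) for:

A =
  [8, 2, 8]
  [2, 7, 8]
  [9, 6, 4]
λ(A) = 2

Enumerate directed cycles and compute their means (weight / length). Sample:
  cycle 0 → 0: weight = 8, length = 1, mean = 8/1 ≈ 8.000
  cycle 1 → 1: weight = 7, length = 1, mean = 7/1 ≈ 7.000
  cycle 2 → 2: weight = 4, length = 1, mean = 4/1 ≈ 4.000
  cycle 0 → 1 → 0: weight = 4, length = 2, mean = 4/2 ≈ 2.000
  cycle 0 → 2 → 0: weight = 17, length = 2, mean = 17/2 ≈ 8.500
  cycle 1 → 0 → 1: weight = 4, length = 2, mean = 4/2 ≈ 2.000
Minimum mean = 2.000, attained e.g. along the cycle 0 → 1 → 0 with weight 4 and length 2. So λ(A) = 4/2 = 2.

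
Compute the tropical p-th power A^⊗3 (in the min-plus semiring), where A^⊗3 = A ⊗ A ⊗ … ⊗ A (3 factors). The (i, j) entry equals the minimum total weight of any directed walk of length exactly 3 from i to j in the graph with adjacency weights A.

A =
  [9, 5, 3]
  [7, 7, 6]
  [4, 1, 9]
A^⊗3 =
  [11, 11, 10]
  [14, 11, 13]
  [11, 8, 11]

Each entry (A^⊗3)_ij equals the minimum over all length-3 walks i = v_0 → v_1 → … → v_3 = j of Σ_t A[v_t][v_{t+1}]. For example, for (i, j) = (0, 2) we minimise over 9 possible intermediate vertex sequences; the minimum is 10, attained along the walk 0 → 2 → 0 → 2.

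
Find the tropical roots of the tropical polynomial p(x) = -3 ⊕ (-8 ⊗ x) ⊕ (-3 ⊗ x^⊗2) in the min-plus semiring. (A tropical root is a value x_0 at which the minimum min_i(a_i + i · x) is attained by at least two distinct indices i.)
Roots: {-5, 5}

Each tropical root is a break point of the lower envelope of the lines y = a_i + i · x (there are 3 lines, with slopes 0, 1, ..., 2). Only the lines that attain the minimum somewhere contribute to roots; other lines are dominated. Here the surviving (envelope) indices are i = 2, i = 1, i = 0.
Intersections between consecutive envelope lines give the roots: for adjacent envelope indices i < j the intersection is x = (a_i − a_j) / (j − i). Reading off the sorted break points: {-5, 5}.
Verification: at each break x_0, at least two indices attain the minimum of min_i(a_i + i · x_0).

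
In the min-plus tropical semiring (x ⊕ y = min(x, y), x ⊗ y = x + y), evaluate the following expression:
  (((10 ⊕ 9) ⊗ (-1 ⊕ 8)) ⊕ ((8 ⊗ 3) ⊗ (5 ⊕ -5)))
(((10 ⊕ 9) ⊗ (-1 ⊕ 8)) ⊕ ((8 ⊗ 3) ⊗ (5 ⊕ -5))) = 6

Expand innermost to outermost. Recall ⊕ takes the minimum of its arguments and ⊗ takes their sum. Working out the expression (((10 ⊕ 9) ⊗ (-1 ⊕ 8)) ⊕ ((8 ⊗ 3) ⊗ (5 ⊕ -5))) gives 6.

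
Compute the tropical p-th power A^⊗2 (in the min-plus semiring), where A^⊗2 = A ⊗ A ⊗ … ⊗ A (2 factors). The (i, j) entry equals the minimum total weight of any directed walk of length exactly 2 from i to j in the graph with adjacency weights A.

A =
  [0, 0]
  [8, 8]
A^⊗2 =
  [0, 0]
  [8, 8]

Each entry (A^⊗2)_ij equals the minimum over all length-2 walks i = v_0 → v_1 → … → v_2 = j of Σ_t A[v_t][v_{t+1}]. For example, for (i, j) = (0, 1) we minimise over 2 possible intermediate vertex sequences; the minimum is 0, attained along the walk 0 → 0 → 1.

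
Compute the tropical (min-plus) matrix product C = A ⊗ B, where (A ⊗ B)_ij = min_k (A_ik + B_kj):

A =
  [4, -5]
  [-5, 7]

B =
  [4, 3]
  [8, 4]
A ⊗ B =
  [3, -1]
  [-1, -2]

Apply the min-plus product entry-by-entry:
  C[0][0] = min over k of (A[0][0] + B[0][0] = 4 + 4 = 8, A[0][1] + B[1][0] = -5 + 8 = 3) = 3 (attained at k = 1)
  C[0][1] = min over k of (A[0][0] + B[0][1] = 4 + 3 = 7, A[0][1] + B[1][1] = -5 + 4 = -1) = -1 (attained at k = 1)
  C[1][0] = min over k of (A[1][0] + B[0][0] = -5 + 4 = -1, A[1][1] + B[1][0] = 7 + 8 = 15) = -1 (attained at k = 0)
  C[1][1] = min over k of (A[1][0] + B[0][1] = -5 + 3 = -2, A[1][1] + B[1][1] = 7 + 4 = 11) = -2 (attained at k = 0)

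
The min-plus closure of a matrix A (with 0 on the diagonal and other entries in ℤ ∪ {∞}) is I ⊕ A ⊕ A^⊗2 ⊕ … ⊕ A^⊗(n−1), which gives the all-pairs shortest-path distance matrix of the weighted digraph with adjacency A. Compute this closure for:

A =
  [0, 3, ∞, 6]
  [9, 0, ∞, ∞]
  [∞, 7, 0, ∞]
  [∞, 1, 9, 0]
Closure =
  [0, 3, 15, 6]
  [9, 0, 24, 15]
  [16, 7, 0, 22]
  [10, 1, 9, 0]

This is the Floyd-Warshall all-pairs shortest-path computation. For each intermediate vertex k = 0, 1, …, 3, update dist[i][j] ← min(dist[i][j], dist[i][k] + dist[k][j]). The final matrix gives, for each (i, j), the minimum total weight of any directed path from i to j (possibly empty when i = j).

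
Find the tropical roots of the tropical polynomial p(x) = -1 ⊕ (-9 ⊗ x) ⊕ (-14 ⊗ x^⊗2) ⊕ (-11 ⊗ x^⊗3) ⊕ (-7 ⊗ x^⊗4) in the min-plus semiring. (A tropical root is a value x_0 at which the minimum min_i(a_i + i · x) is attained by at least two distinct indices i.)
Roots: {-4, -3, 5, 8}

Each tropical root is a break point of the lower envelope of the lines y = a_i + i · x (there are 5 lines, with slopes 0, 1, ..., 4). Only the lines that attain the minimum somewhere contribute to roots; other lines are dominated. Here the surviving (envelope) indices are i = 4, i = 3, i = 2, i = 1, i = 0.
Intersections between consecutive envelope lines give the roots: for adjacent envelope indices i < j the intersection is x = (a_i − a_j) / (j − i). Reading off the sorted break points: {-4, -3, 5, 8}.
Verification: at each break x_0, at least two indices attain the minimum of min_i(a_i + i · x_0).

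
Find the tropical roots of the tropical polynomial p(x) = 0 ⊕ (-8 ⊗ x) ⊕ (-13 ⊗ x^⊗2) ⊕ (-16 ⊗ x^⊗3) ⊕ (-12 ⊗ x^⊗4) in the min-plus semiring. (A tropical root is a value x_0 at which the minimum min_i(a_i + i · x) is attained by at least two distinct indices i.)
Roots: {-4, 3, 5, 8}

Each tropical root is a break point of the lower envelope of the lines y = a_i + i · x (there are 5 lines, with slopes 0, 1, ..., 4). Only the lines that attain the minimum somewhere contribute to roots; other lines are dominated. Here the surviving (envelope) indices are i = 4, i = 3, i = 2, i = 1, i = 0.
Intersections between consecutive envelope lines give the roots: for adjacent envelope indices i < j the intersection is x = (a_i − a_j) / (j − i). Reading off the sorted break points: {-4, 3, 5, 8}.
Verification: at each break x_0, at least two indices attain the minimum of min_i(a_i + i · x_0).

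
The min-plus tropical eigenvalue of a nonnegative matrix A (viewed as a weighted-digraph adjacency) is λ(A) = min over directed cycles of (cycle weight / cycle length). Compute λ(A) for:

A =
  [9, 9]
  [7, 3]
λ(A) = 3

Enumerate directed cycles and compute their means (weight / length). Sample:
  cycle 0 → 0: weight = 9, length = 1, mean = 9/1 ≈ 9.000
  cycle 1 → 1: weight = 3, length = 1, mean = 3/1 ≈ 3.000
  cycle 0 → 1 → 0: weight = 16, length = 2, mean = 16/2 ≈ 8.000
  cycle 1 → 0 → 1: weight = 16, length = 2, mean = 16/2 ≈ 8.000
Minimum mean = 3.000, attained e.g. along the cycle 1 → 1 with weight 3 and length 1. So λ(A) = 3/1 = 3.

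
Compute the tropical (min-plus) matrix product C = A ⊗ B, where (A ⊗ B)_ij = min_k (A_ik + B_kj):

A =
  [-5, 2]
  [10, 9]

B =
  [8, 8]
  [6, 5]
A ⊗ B =
  [3, 3]
  [15, 14]

Apply the min-plus product entry-by-entry:
  C[0][0] = min over k of (A[0][0] + B[0][0] = -5 + 8 = 3, A[0][1] + B[1][0] = 2 + 6 = 8) = 3 (attained at k = 0)
  C[0][1] = min over k of (A[0][0] + B[0][1] = -5 + 8 = 3, A[0][1] + B[1][1] = 2 + 5 = 7) = 3 (attained at k = 0)
  C[1][0] = min over k of (A[1][0] + B[0][0] = 10 + 8 = 18, A[1][1] + B[1][0] = 9 + 6 = 15) = 15 (attained at k = 1)
  C[1][1] = min over k of (A[1][0] + B[0][1] = 10 + 8 = 18, A[1][1] + B[1][1] = 9 + 5 = 14) = 14 (attained at k = 1)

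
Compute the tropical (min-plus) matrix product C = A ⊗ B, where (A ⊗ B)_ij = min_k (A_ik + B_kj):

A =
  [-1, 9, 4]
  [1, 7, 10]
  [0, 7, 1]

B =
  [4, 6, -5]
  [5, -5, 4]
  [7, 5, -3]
A ⊗ B =
  [3, 4, -6]
  [5, 2, -4]
  [4, 2, -5]

Apply the min-plus product entry-by-entry:
  C[0][0] = min over k of (A[0][0] + B[0][0] = -1 + 4 = 3, A[0][1] + B[1][0] = 9 + 5 = 14, A[0][2] + B[2][0] = 4 + 7 = 11) = 3 (attained at k = 0)
  C[0][1] = min over k of (A[0][0] + B[0][1] = -1 + 6 = 5, A[0][1] + B[1][1] = 9 + -5 = 4, A[0][2] + B[2][1] = 4 + 5 = 9) = 4 (attained at k = 1)
  C[0][2] = min over k of (A[0][0] + B[0][2] = -1 + -5 = -6, A[0][1] + B[1][2] = 9 + 4 = 13, A[0][2] + B[2][2] = 4 + -3 = 1) = -6 (attained at k = 0)
  C[1][0] = min over k of (A[1][0] + B[0][0] = 1 + 4 = 5, A[1][1] + B[1][0] = 7 + 5 = 12, A[1][2] + B[2][0] = 10 + 7 = 17) = 5 (attained at k = 0)
  C[1][1] = min over k of (A[1][0] + B[0][1] = 1 + 6 = 7, A[1][1] + B[1][1] = 7 + -5 = 2, A[1][2] + B[2][1] = 10 + 5 = 15) = 2 (attained at k = 1)
  C[1][2] = min over k of (A[1][0] + B[0][2] = 1 + -5 = -4, A[1][1] + B[1][2] = 7 + 4 = 11, A[1][2] + B[2][2] = 10 + -3 = 7) = -4 (attained at k = 0)
  C[2][0] = min over k of (A[2][0] + B[0][0] = 0 + 4 = 4, A[2][1] + B[1][0] = 7 + 5 = 12, A[2][2] + B[2][0] = 1 + 7 = 8) = 4 (attained at k = 0)
  C[2][1] = min over k of (A[2][0] + B[0][1] = 0 + 6 = 6, A[2][1] + B[1][1] = 7 + -5 = 2, A[2][2] + B[2][1] = 1 + 5 = 6) = 2 (attained at k = 1)
  C[2][2] = min over k of (A[2][0] + B[0][2] = 0 + -5 = -5, A[2][1] + B[1][2] = 7 + 4 = 11, A[2][2] + B[2][2] = 1 + -3 = -2) = -5 (attained at k = 0)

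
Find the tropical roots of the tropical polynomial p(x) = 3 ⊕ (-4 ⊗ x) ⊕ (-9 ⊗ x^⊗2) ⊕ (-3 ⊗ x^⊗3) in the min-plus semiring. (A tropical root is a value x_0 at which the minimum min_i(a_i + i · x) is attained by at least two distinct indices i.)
Roots: {-6, 5, 7}

Each tropical root is a break point of the lower envelope of the lines y = a_i + i · x (there are 4 lines, with slopes 0, 1, ..., 3). Only the lines that attain the minimum somewhere contribute to roots; other lines are dominated. Here the surviving (envelope) indices are i = 3, i = 2, i = 1, i = 0.
Intersections between consecutive envelope lines give the roots: for adjacent envelope indices i < j the intersection is x = (a_i − a_j) / (j − i). Reading off the sorted break points: {-6, 5, 7}.
Verification: at each break x_0, at least two indices attain the minimum of min_i(a_i + i · x_0).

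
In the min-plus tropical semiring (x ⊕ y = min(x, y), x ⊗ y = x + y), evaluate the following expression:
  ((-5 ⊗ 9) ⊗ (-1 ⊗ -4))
((-5 ⊗ 9) ⊗ (-1 ⊗ -4)) = -1

Expand innermost to outermost. Recall ⊕ takes the minimum of its arguments and ⊗ takes their sum. Working out the expression ((-5 ⊗ 9) ⊗ (-1 ⊗ -4)) gives -1.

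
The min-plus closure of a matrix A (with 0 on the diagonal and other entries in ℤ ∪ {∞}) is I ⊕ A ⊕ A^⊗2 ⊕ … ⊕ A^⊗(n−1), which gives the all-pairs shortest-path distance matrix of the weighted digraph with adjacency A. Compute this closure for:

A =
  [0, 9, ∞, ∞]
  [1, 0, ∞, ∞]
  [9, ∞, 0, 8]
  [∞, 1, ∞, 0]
Closure =
  [0, 9, ∞, ∞]
  [1, 0, ∞, ∞]
  [9, 9, 0, 8]
  [2, 1, ∞, 0]

This is the Floyd-Warshall all-pairs shortest-path computation. For each intermediate vertex k = 0, 1, …, 3, update dist[i][j] ← min(dist[i][j], dist[i][k] + dist[k][j]). The final matrix gives, for each (i, j), the minimum total weight of any directed path from i to j (possibly empty when i = j).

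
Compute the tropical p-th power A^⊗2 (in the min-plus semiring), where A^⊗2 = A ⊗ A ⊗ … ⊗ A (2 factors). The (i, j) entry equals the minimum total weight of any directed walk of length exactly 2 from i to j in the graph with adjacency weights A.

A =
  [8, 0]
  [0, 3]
A^⊗2 =
  [0, 3]
  [3, 0]

Each entry (A^⊗2)_ij equals the minimum over all length-2 walks i = v_0 → v_1 → … → v_2 = j of Σ_t A[v_t][v_{t+1}]. For example, for (i, j) = (0, 1) we minimise over 2 possible intermediate vertex sequences; the minimum is 3, attained along the walk 0 → 1 → 1.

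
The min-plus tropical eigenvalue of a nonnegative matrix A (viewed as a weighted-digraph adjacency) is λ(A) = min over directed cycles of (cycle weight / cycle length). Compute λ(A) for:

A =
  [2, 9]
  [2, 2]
λ(A) = 2

Enumerate directed cycles and compute their means (weight / length). Sample:
  cycle 0 → 0: weight = 2, length = 1, mean = 2/1 ≈ 2.000
  cycle 1 → 1: weight = 2, length = 1, mean = 2/1 ≈ 2.000
  cycle 0 → 1 → 0: weight = 11, length = 2, mean = 11/2 ≈ 5.500
  cycle 1 → 0 → 1: weight = 11, length = 2, mean = 11/2 ≈ 5.500
Minimum mean = 2.000, attained e.g. along the cycle 0 → 0 with weight 2 and length 1. So λ(A) = 2/1 = 2.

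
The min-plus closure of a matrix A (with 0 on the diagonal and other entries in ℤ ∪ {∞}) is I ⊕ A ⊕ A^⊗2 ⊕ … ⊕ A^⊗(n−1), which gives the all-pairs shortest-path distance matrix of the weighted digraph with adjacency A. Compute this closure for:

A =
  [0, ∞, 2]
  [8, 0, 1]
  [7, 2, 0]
Closure =
  [0, 4, 2]
  [8, 0, 1]
  [7, 2, 0]

This is the Floyd-Warshall all-pairs shortest-path computation. For each intermediate vertex k = 0, 1, …, 2, update dist[i][j] ← min(dist[i][j], dist[i][k] + dist[k][j]). The final matrix gives, for each (i, j), the minimum total weight of any directed path from i to j (possibly empty when i = j).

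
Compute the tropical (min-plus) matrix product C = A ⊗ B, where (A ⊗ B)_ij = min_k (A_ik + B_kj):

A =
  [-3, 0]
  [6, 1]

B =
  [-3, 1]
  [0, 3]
A ⊗ B =
  [-6, -2]
  [1, 4]

Apply the min-plus product entry-by-entry:
  C[0][0] = min over k of (A[0][0] + B[0][0] = -3 + -3 = -6, A[0][1] + B[1][0] = 0 + 0 = 0) = -6 (attained at k = 0)
  C[0][1] = min over k of (A[0][0] + B[0][1] = -3 + 1 = -2, A[0][1] + B[1][1] = 0 + 3 = 3) = -2 (attained at k = 0)
  C[1][0] = min over k of (A[1][0] + B[0][0] = 6 + -3 = 3, A[1][1] + B[1][0] = 1 + 0 = 1) = 1 (attained at k = 1)
  C[1][1] = min over k of (A[1][0] + B[0][1] = 6 + 1 = 7, A[1][1] + B[1][1] = 1 + 3 = 4) = 4 (attained at k = 1)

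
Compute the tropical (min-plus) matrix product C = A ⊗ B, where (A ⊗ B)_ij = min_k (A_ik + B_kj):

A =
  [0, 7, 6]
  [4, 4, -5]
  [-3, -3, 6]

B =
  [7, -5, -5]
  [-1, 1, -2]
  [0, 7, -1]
A ⊗ B =
  [6, -5, -5]
  [-5, -1, -6]
  [-4, -8, -8]

Apply the min-plus product entry-by-entry:
  C[0][0] = min over k of (A[0][0] + B[0][0] = 0 + 7 = 7, A[0][1] + B[1][0] = 7 + -1 = 6, A[0][2] + B[2][0] = 6 + 0 = 6) = 6 (attained at k = 1)
  C[0][1] = min over k of (A[0][0] + B[0][1] = 0 + -5 = -5, A[0][1] + B[1][1] = 7 + 1 = 8, A[0][2] + B[2][1] = 6 + 7 = 13) = -5 (attained at k = 0)
  C[0][2] = min over k of (A[0][0] + B[0][2] = 0 + -5 = -5, A[0][1] + B[1][2] = 7 + -2 = 5, A[0][2] + B[2][2] = 6 + -1 = 5) = -5 (attained at k = 0)
  C[1][0] = min over k of (A[1][0] + B[0][0] = 4 + 7 = 11, A[1][1] + B[1][0] = 4 + -1 = 3, A[1][2] + B[2][0] = -5 + 0 = -5) = -5 (attained at k = 2)
  C[1][1] = min over k of (A[1][0] + B[0][1] = 4 + -5 = -1, A[1][1] + B[1][1] = 4 + 1 = 5, A[1][2] + B[2][1] = -5 + 7 = 2) = -1 (attained at k = 0)
  C[1][2] = min over k of (A[1][0] + B[0][2] = 4 + -5 = -1, A[1][1] + B[1][2] = 4 + -2 = 2, A[1][2] + B[2][2] = -5 + -1 = -6) = -6 (attained at k = 2)
  C[2][0] = min over k of (A[2][0] + B[0][0] = -3 + 7 = 4, A[2][1] + B[1][0] = -3 + -1 = -4, A[2][2] + B[2][0] = 6 + 0 = 6) = -4 (attained at k = 1)
  C[2][1] = min over k of (A[2][0] + B[0][1] = -3 + -5 = -8, A[2][1] + B[1][1] = -3 + 1 = -2, A[2][2] + B[2][1] = 6 + 7 = 13) = -8 (attained at k = 0)
  C[2][2] = min over k of (A[2][0] + B[0][2] = -3 + -5 = -8, A[2][1] + B[1][2] = -3 + -2 = -5, A[2][2] + B[2][2] = 6 + -1 = 5) = -8 (attained at k = 0)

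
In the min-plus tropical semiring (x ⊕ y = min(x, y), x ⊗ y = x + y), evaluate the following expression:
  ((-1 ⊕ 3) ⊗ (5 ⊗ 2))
((-1 ⊕ 3) ⊗ (5 ⊗ 2)) = 6

Expand innermost to outermost. Recall ⊕ takes the minimum of its arguments and ⊗ takes their sum. Working out the expression ((-1 ⊕ 3) ⊗ (5 ⊗ 2)) gives 6.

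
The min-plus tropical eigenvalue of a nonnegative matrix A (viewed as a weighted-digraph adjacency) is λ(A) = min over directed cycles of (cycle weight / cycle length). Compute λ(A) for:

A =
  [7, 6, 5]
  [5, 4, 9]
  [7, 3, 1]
λ(A) = 1

Enumerate directed cycles and compute their means (weight / length). Sample:
  cycle 0 → 0: weight = 7, length = 1, mean = 7/1 ≈ 7.000
  cycle 1 → 1: weight = 4, length = 1, mean = 4/1 ≈ 4.000
  cycle 2 → 2: weight = 1, length = 1, mean = 1/1 ≈ 1.000
  cycle 0 → 1 → 0: weight = 11, length = 2, mean = 11/2 ≈ 5.500
  cycle 0 → 2 → 0: weight = 12, length = 2, mean = 12/2 ≈ 6.000
  cycle 1 → 0 → 1: weight = 11, length = 2, mean = 11/2 ≈ 5.500
Minimum mean = 1.000, attained e.g. along the cycle 2 → 2 with weight 1 and length 1. So λ(A) = 1/1 = 1.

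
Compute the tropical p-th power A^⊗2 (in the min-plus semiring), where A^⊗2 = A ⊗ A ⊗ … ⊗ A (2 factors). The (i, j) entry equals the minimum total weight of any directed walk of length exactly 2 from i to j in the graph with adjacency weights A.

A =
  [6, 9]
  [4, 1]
A^⊗2 =
  [12, 10]
  [5, 2]

Each entry (A^⊗2)_ij equals the minimum over all length-2 walks i = v_0 → v_1 → … → v_2 = j of Σ_t A[v_t][v_{t+1}]. For example, for (i, j) = (0, 1) we minimise over 2 possible intermediate vertex sequences; the minimum is 10, attained along the walk 0 → 1 → 1.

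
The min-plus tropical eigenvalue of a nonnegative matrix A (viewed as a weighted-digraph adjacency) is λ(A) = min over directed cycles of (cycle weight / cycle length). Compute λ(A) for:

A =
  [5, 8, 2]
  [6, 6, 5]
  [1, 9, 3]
λ(A) = 3/2

Enumerate directed cycles and compute their means (weight / length). Sample:
  cycle 0 → 0: weight = 5, length = 1, mean = 5/1 ≈ 5.000
  cycle 1 → 1: weight = 6, length = 1, mean = 6/1 ≈ 6.000
  cycle 2 → 2: weight = 3, length = 1, mean = 3/1 ≈ 3.000
  cycle 0 → 1 → 0: weight = 14, length = 2, mean = 14/2 ≈ 7.000
  cycle 0 → 2 → 0: weight = 3, length = 2, mean = 3/2 ≈ 1.500
  cycle 1 → 0 → 1: weight = 14, length = 2, mean = 14/2 ≈ 7.000
Minimum mean = 1.500, attained e.g. along the cycle 0 → 2 → 0 with weight 3 and length 2. So λ(A) = 3/2 = 3/2.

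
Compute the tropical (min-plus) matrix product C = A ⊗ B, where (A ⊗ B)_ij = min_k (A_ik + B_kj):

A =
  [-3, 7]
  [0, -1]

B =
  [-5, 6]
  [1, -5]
A ⊗ B =
  [-8, 2]
  [-5, -6]

Apply the min-plus product entry-by-entry:
  C[0][0] = min over k of (A[0][0] + B[0][0] = -3 + -5 = -8, A[0][1] + B[1][0] = 7 + 1 = 8) = -8 (attained at k = 0)
  C[0][1] = min over k of (A[0][0] + B[0][1] = -3 + 6 = 3, A[0][1] + B[1][1] = 7 + -5 = 2) = 2 (attained at k = 1)
  C[1][0] = min over k of (A[1][0] + B[0][0] = 0 + -5 = -5, A[1][1] + B[1][0] = -1 + 1 = 0) = -5 (attained at k = 0)
  C[1][1] = min over k of (A[1][0] + B[0][1] = 0 + 6 = 6, A[1][1] + B[1][1] = -1 + -5 = -6) = -6 (attained at k = 1)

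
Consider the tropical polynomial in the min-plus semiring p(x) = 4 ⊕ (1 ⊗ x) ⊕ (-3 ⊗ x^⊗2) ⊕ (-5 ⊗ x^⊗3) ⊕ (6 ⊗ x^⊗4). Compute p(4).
p(4) = 4

A tropical monomial a ⊗ x^⊗i evaluates to a + i · x. Evaluating each term at x = 4:
  Term 0 contributes 4 + 0 · 4 = 4
  Term 1 contributes 1 + 1 · 4 = 5
  Term 2 contributes -3 + 2 · 4 = 5
  Term 3 contributes -5 + 3 · 4 = 7
  Term 4 contributes 6 + 4 · 4 = 22
p(4) = ⊕ of these = min[4, 5, 5, 7, 22] = 4.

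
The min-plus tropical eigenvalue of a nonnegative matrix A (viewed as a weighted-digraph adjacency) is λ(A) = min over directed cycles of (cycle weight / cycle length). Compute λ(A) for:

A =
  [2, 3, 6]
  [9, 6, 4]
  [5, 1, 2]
λ(A) = 2

Enumerate directed cycles and compute their means (weight / length). Sample:
  cycle 0 → 0: weight = 2, length = 1, mean = 2/1 ≈ 2.000
  cycle 1 → 1: weight = 6, length = 1, mean = 6/1 ≈ 6.000
  cycle 2 → 2: weight = 2, length = 1, mean = 2/1 ≈ 2.000
  cycle 0 → 1 → 0: weight = 12, length = 2, mean = 12/2 ≈ 6.000
  cycle 0 → 2 → 0: weight = 11, length = 2, mean = 11/2 ≈ 5.500
  cycle 1 → 0 → 1: weight = 12, length = 2, mean = 12/2 ≈ 6.000
Minimum mean = 2.000, attained e.g. along the cycle 0 → 0 with weight 2 and length 1. So λ(A) = 2/1 = 2.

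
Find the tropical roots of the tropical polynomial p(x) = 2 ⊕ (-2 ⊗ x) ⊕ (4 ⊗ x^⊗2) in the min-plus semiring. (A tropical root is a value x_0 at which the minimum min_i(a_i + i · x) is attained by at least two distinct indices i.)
Roots: {-6, 4}

Each tropical root is a break point of the lower envelope of the lines y = a_i + i · x (there are 3 lines, with slopes 0, 1, ..., 2). Only the lines that attain the minimum somewhere contribute to roots; other lines are dominated. Here the surviving (envelope) indices are i = 2, i = 1, i = 0.
Intersections between consecutive envelope lines give the roots: for adjacent envelope indices i < j the intersection is x = (a_i − a_j) / (j − i). Reading off the sorted break points: {-6, 4}.
Verification: at each break x_0, at least two indices attain the minimum of min_i(a_i + i · x_0).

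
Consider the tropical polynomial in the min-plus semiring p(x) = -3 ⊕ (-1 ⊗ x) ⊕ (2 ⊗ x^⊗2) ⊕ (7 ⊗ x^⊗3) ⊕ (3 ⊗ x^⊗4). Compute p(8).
p(8) = -3

A tropical monomial a ⊗ x^⊗i evaluates to a + i · x. Evaluating each term at x = 8:
  Term 0 contributes -3 + 0 · 8 = -3
  Term 1 contributes -1 + 1 · 8 = 7
  Term 2 contributes 2 + 2 · 8 = 18
  Term 3 contributes 7 + 3 · 8 = 31
  Term 4 contributes 3 + 4 · 8 = 35
p(8) = ⊕ of these = min[-3, 7, 18, 31, 35] = -3.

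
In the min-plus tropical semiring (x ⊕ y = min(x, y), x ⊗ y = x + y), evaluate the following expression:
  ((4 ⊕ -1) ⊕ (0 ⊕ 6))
((4 ⊕ -1) ⊕ (0 ⊕ 6)) = -1

Expand innermost to outermost. Recall ⊕ takes the minimum of its arguments and ⊗ takes their sum. Working out the expression ((4 ⊕ -1) ⊕ (0 ⊕ 6)) gives -1.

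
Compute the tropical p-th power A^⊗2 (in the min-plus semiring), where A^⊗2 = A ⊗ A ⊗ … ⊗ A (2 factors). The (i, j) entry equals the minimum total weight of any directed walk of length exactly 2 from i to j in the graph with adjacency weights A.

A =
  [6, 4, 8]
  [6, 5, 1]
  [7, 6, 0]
A^⊗2 =
  [10, 9, 5]
  [8, 7, 1]
  [7, 6, 0]

Each entry (A^⊗2)_ij equals the minimum over all length-2 walks i = v_0 → v_1 → … → v_2 = j of Σ_t A[v_t][v_{t+1}]. For example, for (i, j) = (0, 2) we minimise over 3 possible intermediate vertex sequences; the minimum is 5, attained along the walk 0 → 1 → 2.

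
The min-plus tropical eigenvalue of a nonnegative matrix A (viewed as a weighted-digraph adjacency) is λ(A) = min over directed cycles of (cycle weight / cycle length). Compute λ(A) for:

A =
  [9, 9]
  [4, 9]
λ(A) = 13/2

Enumerate directed cycles and compute their means (weight / length). Sample:
  cycle 0 → 0: weight = 9, length = 1, mean = 9/1 ≈ 9.000
  cycle 1 → 1: weight = 9, length = 1, mean = 9/1 ≈ 9.000
  cycle 0 → 1 → 0: weight = 13, length = 2, mean = 13/2 ≈ 6.500
  cycle 1 → 0 → 1: weight = 13, length = 2, mean = 13/2 ≈ 6.500
Minimum mean = 6.500, attained e.g. along the cycle 0 → 1 → 0 with weight 13 and length 2. So λ(A) = 13/2 = 13/2.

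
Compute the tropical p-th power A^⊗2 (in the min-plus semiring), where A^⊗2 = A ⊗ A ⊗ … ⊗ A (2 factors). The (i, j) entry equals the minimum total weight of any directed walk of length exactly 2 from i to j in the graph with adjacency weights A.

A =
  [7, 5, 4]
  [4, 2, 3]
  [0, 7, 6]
A^⊗2 =
  [4, 7, 8]
  [3, 4, 5]
  [6, 5, 4]

Each entry (A^⊗2)_ij equals the minimum over all length-2 walks i = v_0 → v_1 → … → v_2 = j of Σ_t A[v_t][v_{t+1}]. For example, for (i, j) = (0, 2) we minimise over 3 possible intermediate vertex sequences; the minimum is 8, attained along the walk 0 → 1 → 2.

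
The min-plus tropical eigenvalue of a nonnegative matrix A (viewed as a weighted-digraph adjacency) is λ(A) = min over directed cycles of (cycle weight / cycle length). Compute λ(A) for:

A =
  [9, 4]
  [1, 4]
λ(A) = 5/2

Enumerate directed cycles and compute their means (weight / length). Sample:
  cycle 0 → 0: weight = 9, length = 1, mean = 9/1 ≈ 9.000
  cycle 1 → 1: weight = 4, length = 1, mean = 4/1 ≈ 4.000
  cycle 0 → 1 → 0: weight = 5, length = 2, mean = 5/2 ≈ 2.500
  cycle 1 → 0 → 1: weight = 5, length = 2, mean = 5/2 ≈ 2.500
Minimum mean = 2.500, attained e.g. along the cycle 0 → 1 → 0 with weight 5 and length 2. So λ(A) = 5/2 = 5/2.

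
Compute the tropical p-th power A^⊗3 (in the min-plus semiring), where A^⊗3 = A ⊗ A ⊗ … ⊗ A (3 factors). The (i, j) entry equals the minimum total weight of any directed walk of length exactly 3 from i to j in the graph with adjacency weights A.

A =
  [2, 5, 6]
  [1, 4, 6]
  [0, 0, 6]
A^⊗3 =
  [6, 8, 10]
  [5, 7, 9]
  [3, 6, 7]

Each entry (A^⊗3)_ij equals the minimum over all length-3 walks i = v_0 → v_1 → … → v_3 = j of Σ_t A[v_t][v_{t+1}]. For example, for (i, j) = (0, 2) we minimise over 9 possible intermediate vertex sequences; the minimum is 10, attained along the walk 0 → 0 → 0 → 2.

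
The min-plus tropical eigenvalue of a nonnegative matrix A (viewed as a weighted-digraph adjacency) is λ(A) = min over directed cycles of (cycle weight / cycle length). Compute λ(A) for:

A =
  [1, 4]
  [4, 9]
λ(A) = 1

Enumerate directed cycles and compute their means (weight / length). Sample:
  cycle 0 → 0: weight = 1, length = 1, mean = 1/1 ≈ 1.000
  cycle 1 → 1: weight = 9, length = 1, mean = 9/1 ≈ 9.000
  cycle 0 → 1 → 0: weight = 8, length = 2, mean = 8/2 ≈ 4.000
  cycle 1 → 0 → 1: weight = 8, length = 2, mean = 8/2 ≈ 4.000
Minimum mean = 1.000, attained e.g. along the cycle 0 → 0 with weight 1 and length 1. So λ(A) = 1/1 = 1.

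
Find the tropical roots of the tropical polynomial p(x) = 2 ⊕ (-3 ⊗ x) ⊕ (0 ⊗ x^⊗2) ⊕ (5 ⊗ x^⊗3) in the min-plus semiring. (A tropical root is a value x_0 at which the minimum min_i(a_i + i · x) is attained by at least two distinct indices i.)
Roots: {-5, -3, 5}

Each tropical root is a break point of the lower envelope of the lines y = a_i + i · x (there are 4 lines, with slopes 0, 1, ..., 3). Only the lines that attain the minimum somewhere contribute to roots; other lines are dominated. Here the surviving (envelope) indices are i = 3, i = 2, i = 1, i = 0.
Intersections between consecutive envelope lines give the roots: for adjacent envelope indices i < j the intersection is x = (a_i − a_j) / (j − i). Reading off the sorted break points: {-5, -3, 5}.
Verification: at each break x_0, at least two indices attain the minimum of min_i(a_i + i · x_0).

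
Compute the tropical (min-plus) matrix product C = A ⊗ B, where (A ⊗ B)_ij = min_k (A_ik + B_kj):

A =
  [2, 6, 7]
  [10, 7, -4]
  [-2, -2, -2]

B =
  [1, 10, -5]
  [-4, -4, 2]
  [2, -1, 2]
A ⊗ B =
  [2, 2, -3]
  [-2, -5, -2]
  [-6, -6, -7]

Apply the min-plus product entry-by-entry:
  C[0][0] = min over k of (A[0][0] + B[0][0] = 2 + 1 = 3, A[0][1] + B[1][0] = 6 + -4 = 2, A[0][2] + B[2][0] = 7 + 2 = 9) = 2 (attained at k = 1)
  C[0][1] = min over k of (A[0][0] + B[0][1] = 2 + 10 = 12, A[0][1] + B[1][1] = 6 + -4 = 2, A[0][2] + B[2][1] = 7 + -1 = 6) = 2 (attained at k = 1)
  C[0][2] = min over k of (A[0][0] + B[0][2] = 2 + -5 = -3, A[0][1] + B[1][2] = 6 + 2 = 8, A[0][2] + B[2][2] = 7 + 2 = 9) = -3 (attained at k = 0)
  C[1][0] = min over k of (A[1][0] + B[0][0] = 10 + 1 = 11, A[1][1] + B[1][0] = 7 + -4 = 3, A[1][2] + B[2][0] = -4 + 2 = -2) = -2 (attained at k = 2)
  C[1][1] = min over k of (A[1][0] + B[0][1] = 10 + 10 = 20, A[1][1] + B[1][1] = 7 + -4 = 3, A[1][2] + B[2][1] = -4 + -1 = -5) = -5 (attained at k = 2)
  C[1][2] = min over k of (A[1][0] + B[0][2] = 10 + -5 = 5, A[1][1] + B[1][2] = 7 + 2 = 9, A[1][2] + B[2][2] = -4 + 2 = -2) = -2 (attained at k = 2)
  C[2][0] = min over k of (A[2][0] + B[0][0] = -2 + 1 = -1, A[2][1] + B[1][0] = -2 + -4 = -6, A[2][2] + B[2][0] = -2 + 2 = 0) = -6 (attained at k = 1)
  C[2][1] = min over k of (A[2][0] + B[0][1] = -2 + 10 = 8, A[2][1] + B[1][1] = -2 + -4 = -6, A[2][2] + B[2][1] = -2 + -1 = -3) = -6 (attained at k = 1)
  C[2][2] = min over k of (A[2][0] + B[0][2] = -2 + -5 = -7, A[2][1] + B[1][2] = -2 + 2 = 0, A[2][2] + B[2][2] = -2 + 2 = 0) = -7 (attained at k = 0)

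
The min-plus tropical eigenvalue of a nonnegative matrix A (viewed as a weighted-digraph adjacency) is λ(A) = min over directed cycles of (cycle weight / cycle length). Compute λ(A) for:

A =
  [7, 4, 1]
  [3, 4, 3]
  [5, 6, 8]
λ(A) = 3

Enumerate directed cycles and compute their means (weight / length). Sample:
  cycle 0 → 0: weight = 7, length = 1, mean = 7/1 ≈ 7.000
  cycle 1 → 1: weight = 4, length = 1, mean = 4/1 ≈ 4.000
  cycle 2 → 2: weight = 8, length = 1, mean = 8/1 ≈ 8.000
  cycle 0 → 1 → 0: weight = 7, length = 2, mean = 7/2 ≈ 3.500
  cycle 0 → 2 → 0: weight = 6, length = 2, mean = 6/2 ≈ 3.000
  cycle 1 → 0 → 1: weight = 7, length = 2, mean = 7/2 ≈ 3.500
Minimum mean = 3.000, attained e.g. along the cycle 0 → 2 → 0 with weight 6 and length 2. So λ(A) = 6/2 = 3.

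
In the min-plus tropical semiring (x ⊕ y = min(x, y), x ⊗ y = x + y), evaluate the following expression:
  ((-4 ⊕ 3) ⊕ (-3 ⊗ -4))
((-4 ⊕ 3) ⊕ (-3 ⊗ -4)) = -7

Expand innermost to outermost. Recall ⊕ takes the minimum of its arguments and ⊗ takes their sum. Working out the expression ((-4 ⊕ 3) ⊕ (-3 ⊗ -4)) gives -7.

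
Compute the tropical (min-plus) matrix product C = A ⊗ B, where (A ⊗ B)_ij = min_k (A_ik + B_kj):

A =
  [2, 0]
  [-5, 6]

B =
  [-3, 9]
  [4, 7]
A ⊗ B =
  [-1, 7]
  [-8, 4]

Apply the min-plus product entry-by-entry:
  C[0][0] = min over k of (A[0][0] + B[0][0] = 2 + -3 = -1, A[0][1] + B[1][0] = 0 + 4 = 4) = -1 (attained at k = 0)
  C[0][1] = min over k of (A[0][0] + B[0][1] = 2 + 9 = 11, A[0][1] + B[1][1] = 0 + 7 = 7) = 7 (attained at k = 1)
  C[1][0] = min over k of (A[1][0] + B[0][0] = -5 + -3 = -8, A[1][1] + B[1][0] = 6 + 4 = 10) = -8 (attained at k = 0)
  C[1][1] = min over k of (A[1][0] + B[0][1] = -5 + 9 = 4, A[1][1] + B[1][1] = 6 + 7 = 13) = 4 (attained at k = 0)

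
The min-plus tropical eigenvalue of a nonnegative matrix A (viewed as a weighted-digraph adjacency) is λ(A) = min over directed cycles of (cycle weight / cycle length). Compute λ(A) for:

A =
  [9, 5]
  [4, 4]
λ(A) = 4

Enumerate directed cycles and compute their means (weight / length). Sample:
  cycle 0 → 0: weight = 9, length = 1, mean = 9/1 ≈ 9.000
  cycle 1 → 1: weight = 4, length = 1, mean = 4/1 ≈ 4.000
  cycle 0 → 1 → 0: weight = 9, length = 2, mean = 9/2 ≈ 4.500
  cycle 1 → 0 → 1: weight = 9, length = 2, mean = 9/2 ≈ 4.500
Minimum mean = 4.000, attained e.g. along the cycle 1 → 1 with weight 4 and length 1. So λ(A) = 4/1 = 4.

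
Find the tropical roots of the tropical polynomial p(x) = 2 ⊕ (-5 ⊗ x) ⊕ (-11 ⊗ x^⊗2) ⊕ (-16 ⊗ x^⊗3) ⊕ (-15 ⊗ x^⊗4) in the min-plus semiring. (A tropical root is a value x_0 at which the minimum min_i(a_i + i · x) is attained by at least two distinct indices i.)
Roots: {-1, 5, 6, 7}

Each tropical root is a break point of the lower envelope of the lines y = a_i + i · x (there are 5 lines, with slopes 0, 1, ..., 4). Only the lines that attain the minimum somewhere contribute to roots; other lines are dominated. Here the surviving (envelope) indices are i = 4, i = 3, i = 2, i = 1, i = 0.
Intersections between consecutive envelope lines give the roots: for adjacent envelope indices i < j the intersection is x = (a_i − a_j) / (j − i). Reading off the sorted break points: {-1, 5, 6, 7}.
Verification: at each break x_0, at least two indices attain the minimum of min_i(a_i + i · x_0).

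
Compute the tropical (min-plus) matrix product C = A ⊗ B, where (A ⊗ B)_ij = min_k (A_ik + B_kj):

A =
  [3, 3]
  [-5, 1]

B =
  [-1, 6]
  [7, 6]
A ⊗ B =
  [2, 9]
  [-6, 1]

Apply the min-plus product entry-by-entry:
  C[0][0] = min over k of (A[0][0] + B[0][0] = 3 + -1 = 2, A[0][1] + B[1][0] = 3 + 7 = 10) = 2 (attained at k = 0)
  C[0][1] = min over k of (A[0][0] + B[0][1] = 3 + 6 = 9, A[0][1] + B[1][1] = 3 + 6 = 9) = 9 (attained at k = 0)
  C[1][0] = min over k of (A[1][0] + B[0][0] = -5 + -1 = -6, A[1][1] + B[1][0] = 1 + 7 = 8) = -6 (attained at k = 0)
  C[1][1] = min over k of (A[1][0] + B[0][1] = -5 + 6 = 1, A[1][1] + B[1][1] = 1 + 6 = 7) = 1 (attained at k = 0)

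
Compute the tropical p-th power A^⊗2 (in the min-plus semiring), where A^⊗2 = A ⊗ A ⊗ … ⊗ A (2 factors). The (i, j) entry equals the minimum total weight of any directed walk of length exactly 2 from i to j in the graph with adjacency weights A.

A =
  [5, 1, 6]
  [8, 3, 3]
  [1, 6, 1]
A^⊗2 =
  [7, 4, 4]
  [4, 6, 4]
  [2, 2, 2]

Each entry (A^⊗2)_ij equals the minimum over all length-2 walks i = v_0 → v_1 → … → v_2 = j of Σ_t A[v_t][v_{t+1}]. For example, for (i, j) = (0, 2) we minimise over 3 possible intermediate vertex sequences; the minimum is 4, attained along the walk 0 → 1 → 2.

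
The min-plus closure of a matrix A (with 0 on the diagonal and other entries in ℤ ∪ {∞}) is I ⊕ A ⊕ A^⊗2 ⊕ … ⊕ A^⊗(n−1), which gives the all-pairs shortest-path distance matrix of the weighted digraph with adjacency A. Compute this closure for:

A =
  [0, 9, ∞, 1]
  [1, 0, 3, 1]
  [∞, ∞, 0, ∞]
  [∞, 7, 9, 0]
Closure =
  [0, 8, 10, 1]
  [1, 0, 3, 1]
  [∞, ∞, 0, ∞]
  [8, 7, 9, 0]

This is the Floyd-Warshall all-pairs shortest-path computation. For each intermediate vertex k = 0, 1, …, 3, update dist[i][j] ← min(dist[i][j], dist[i][k] + dist[k][j]). The final matrix gives, for each (i, j), the minimum total weight of any directed path from i to j (possibly empty when i = j).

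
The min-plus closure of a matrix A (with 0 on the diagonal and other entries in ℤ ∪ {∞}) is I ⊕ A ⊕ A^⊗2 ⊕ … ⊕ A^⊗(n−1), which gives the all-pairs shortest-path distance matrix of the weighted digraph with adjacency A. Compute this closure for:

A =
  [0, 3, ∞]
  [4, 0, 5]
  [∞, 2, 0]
Closure =
  [0, 3, 8]
  [4, 0, 5]
  [6, 2, 0]

This is the Floyd-Warshall all-pairs shortest-path computation. For each intermediate vertex k = 0, 1, …, 2, update dist[i][j] ← min(dist[i][j], dist[i][k] + dist[k][j]). The final matrix gives, for each (i, j), the minimum total weight of any directed path from i to j (possibly empty when i = j).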